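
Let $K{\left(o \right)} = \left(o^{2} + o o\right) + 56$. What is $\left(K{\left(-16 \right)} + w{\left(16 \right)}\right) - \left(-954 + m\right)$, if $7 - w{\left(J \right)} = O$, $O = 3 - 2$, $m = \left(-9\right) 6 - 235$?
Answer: $1817$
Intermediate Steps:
$m = -289$ ($m = -54 - 235 = -289$)
$K{\left(o \right)} = 56 + 2 o^{2}$ ($K{\left(o \right)} = \left(o^{2} + o^{2}\right) + 56 = 2 o^{2} + 56 = 56 + 2 o^{2}$)
$O = 1$ ($O = 3 - 2 = 1$)
$w{\left(J \right)} = 6$ ($w{\left(J \right)} = 7 - 1 = 6$)
$\left(K{\left(-16 \right)} + w{\left(16 \right)}\right) - \left(-954 + m\right) = \left(\left(56 + 2 \left(-16\right)^{2}\right) + 6\right) + \left(954 - -289\right) = \left(\left(56 + 2 \cdot 256\right) + 6\right) + \left(954 + 289\right) = \left(\left(56 + 512\right) + 6\right) + 1243 = \left(568 + 6\right) + 1243 = 574 + 1243 = 1817$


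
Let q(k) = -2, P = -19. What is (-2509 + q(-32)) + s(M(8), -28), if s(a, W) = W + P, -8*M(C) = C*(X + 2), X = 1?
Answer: -2558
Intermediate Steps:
M(C) = -3*C/8 (M(C) = -C*(1 + 2)/8 = -C*3/8 = -3*C/8)
s(a, W) = -19 + W (s(a, W) = W - 19 = -19 + W)
(-2509 + q(-32)) + s(M(8), -28) = (-2509 - 2) + (-19 - 28) = -2511 - 47 = -2558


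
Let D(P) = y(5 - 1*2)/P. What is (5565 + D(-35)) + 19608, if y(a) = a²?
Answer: 881046/35 ≈ 25173.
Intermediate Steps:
D(P) = 9/P (D(P) = (5 - 1*2)²/P = (5 - 2)²/P = 3²/P = 9/P)
(5565 + D(-35)) + 19608 = (5565 + 9/(-35)) + 19608 = (5565 + 9*(-1/35)) + 19608 = (5565 - 9/35) + 19608 = 194766/35 + 19608 = 881046/35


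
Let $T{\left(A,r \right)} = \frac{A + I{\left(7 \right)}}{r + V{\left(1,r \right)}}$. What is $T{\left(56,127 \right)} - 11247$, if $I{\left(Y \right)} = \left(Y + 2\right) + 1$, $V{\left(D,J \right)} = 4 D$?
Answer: $- \frac{1473291}{131} \approx -11247.0$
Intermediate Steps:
$I{\left(Y \right)} = 3 + Y$ ($I{\left(Y \right)} = \left(2 + Y\right) + 1 = 3 + Y$)
$T{\left(A,r \right)} = \frac{10 + A}{4 + r}$ ($T{\left(A,r \right)} = \frac{A + \left(3 + 7\right)}{r + 4 \cdot 1} = \frac{A + 10}{r + 4} = \frac{10 + A}{4 + r}$)
$T{\left(56,127 \right)} - 11247 = \frac{10 + 56}{4 + 127} - 11247 = \frac{1}{131} \cdot 66 - 11247 = \frac{66}{131} - 11247 = - \frac{1473291}{131}$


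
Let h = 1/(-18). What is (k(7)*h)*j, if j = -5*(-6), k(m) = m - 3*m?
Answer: 70/3 ≈ 23.333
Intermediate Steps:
k(m) = -2*m
j = 30
h = -1/18 ≈ -0.055556
(k(7)*h)*j = (-2*7*(-1/18))*30 = -14*(-1/18)*30 = (7/9)*30 = 70/3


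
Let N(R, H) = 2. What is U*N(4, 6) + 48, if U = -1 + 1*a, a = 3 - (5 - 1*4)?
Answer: 50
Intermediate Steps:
a = 2 (a = 3 - (5 - 4) = 3 - 1*1 = 3 - 1 = 2)
U = 1 (U = -1 + 1*2 = -1 + 2 = 1)
U*N(4, 6) + 48 = 1*2 + 48 = 2 + 48 = 50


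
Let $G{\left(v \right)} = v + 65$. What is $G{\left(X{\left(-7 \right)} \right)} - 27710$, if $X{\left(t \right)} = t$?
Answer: $-27652$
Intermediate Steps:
$G{\left(v \right)} = 65 + v$
$G{\left(X{\left(-7 \right)} \right)} - 27710 = \left(65 - 7\right) - 27710 = 58 - 27710 = -27652$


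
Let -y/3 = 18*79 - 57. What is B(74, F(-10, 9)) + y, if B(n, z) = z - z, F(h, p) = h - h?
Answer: -4095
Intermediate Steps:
F(h, p) = 0
B(n, z) = 0
y = -4095 (y = -3*(18*79 - 57) = -3*(1422 - 57) = -3*1365 = -4095)
B(74, F(-10, 9)) + y = 0 - 4095 = -4095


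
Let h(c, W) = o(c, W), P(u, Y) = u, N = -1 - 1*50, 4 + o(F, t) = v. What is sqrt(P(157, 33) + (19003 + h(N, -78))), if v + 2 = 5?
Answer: 7*sqrt(391) ≈ 138.42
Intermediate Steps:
v = 3 (v = -2 + 5 = 3)
o(F, t) = -1 (o(F, t) = -4 + 3 = -1)
N = -51 (N = -1 - 50 = -51)
h(c, W) = -1
sqrt(P(157, 33) + (19003 + h(N, -78))) = sqrt(157 + (19003 - 1)) = sqrt(157 + 19002) = sqrt(19159) = 7*sqrt(391)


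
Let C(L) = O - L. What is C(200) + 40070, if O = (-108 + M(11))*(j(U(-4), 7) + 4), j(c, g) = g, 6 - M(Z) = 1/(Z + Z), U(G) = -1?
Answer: 77495/2 ≈ 38748.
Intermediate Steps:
M(Z) = 6 - 1/(2*Z) (M(Z) = 6 - 1/(Z + Z) = 6 - 1/(2*Z))
O = -2245/2 (O = (-108 + (6 - ½/11))*(7 + 4) = (-108 + (6 - ½*1/11))*11 = (-108 + (6 - 1/22))*11 = (-108 + 131/22)*11 = -2245/22*11 = -2245/2 ≈ -1122.5)
C(L) = -2245/2 - L
C(200) + 40070 = (-2245/2 - 1*200) + 40070 = (-2245/2 - 200) + 40070 = -2645/2 + 40070 = 77495/2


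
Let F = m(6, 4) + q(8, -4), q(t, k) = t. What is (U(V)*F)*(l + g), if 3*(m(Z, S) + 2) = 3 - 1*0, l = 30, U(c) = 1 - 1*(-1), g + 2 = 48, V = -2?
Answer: 1064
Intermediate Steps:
g = 46 (g = -2 + 48 = 46)
U(c) = 2 (U(c) = 1 + 1 = 2)
m(Z, S) = -1 (m(Z, S) = -2 + (3 - 1*0)/3 = -2 + (3 + 0)/3 = -2 + (⅓)*3 = -2 + 1 = -1)
F = 7 (F = -1 + 8 = 7)
(U(V)*F)*(l + g) = (2*7)*(30 + 46) = 14*76 = 1064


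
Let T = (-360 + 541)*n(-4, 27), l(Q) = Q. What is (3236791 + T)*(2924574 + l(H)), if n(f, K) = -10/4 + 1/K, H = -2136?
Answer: 85122163839793/9 ≈ 9.4580e+12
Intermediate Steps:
n(f, K) = -5/2 + 1/K (n(f, K) = -10*¼ + 1/K = -5/2 + 1/K)
T = -24073/54 (T = (-360 + 541)*(-5/2 + 1/27) = 181*(-5/2 + 1/27) = 181*(-133/54) = -24073/54 ≈ -445.80)
(3236791 + T)*(2924574 + l(H)) = (3236791 - 24073/54)*(2924574 - 2136) = (174762641/54)*2922438 = 85122163839793/9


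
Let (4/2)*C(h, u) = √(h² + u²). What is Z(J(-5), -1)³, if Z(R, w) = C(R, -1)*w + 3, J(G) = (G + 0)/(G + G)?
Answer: (12 - √5)³/64 ≈ 14.544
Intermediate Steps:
J(G) = ½ (J(G) = G/((2*G)) = G*(1/(2*G)) = ½)
C(h, u) = √(h² + u²)/2
Z(R, w) = 3 + w*√(1 + R²)/2 (Z(R, w) = (√(R² + (-1)²)/2)*w + 3 = (√(R² + 1)/2)*w + 3 = (√(1 + R²)/2)*w + 3 = w*√(1 + R²)/2 + 3 = 3 + w*√(1 + R²)/2)
Z(J(-5), -1)³ = (3 + (½)*(-1)*√(1 + (½)²))³ = (3 + (½)*(-1)*√(1 + ¼))³ = (3 + (½)*(-1)*√(5/4))³ = (3 + (½)*(-1)*(√5/2))³ = (3 - √5/4)³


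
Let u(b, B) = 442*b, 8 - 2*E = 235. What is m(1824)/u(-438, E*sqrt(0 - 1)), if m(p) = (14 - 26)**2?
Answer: -12/16133 ≈ -0.00074382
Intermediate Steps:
E = -227/2 (E = 4 - 1/2*235 = 4 - 235/2 = -227/2 ≈ -113.50)
m(p) = 144 (m(p) = (-12)**2 = 144)
m(1824)/u(-438, E*sqrt(0 - 1)) = 144/((442*(-438))) = 144/(-193596) = 144*(-1/193596) = -12/16133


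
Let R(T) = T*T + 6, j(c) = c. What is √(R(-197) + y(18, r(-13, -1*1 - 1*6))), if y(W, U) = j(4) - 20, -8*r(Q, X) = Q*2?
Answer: 9*√479 ≈ 196.97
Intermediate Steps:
r(Q, X) = -Q/4 (r(Q, X) = -Q*2/8 = -Q/4)
y(W, U) = -16 (y(W, U) = 4 - 20 = -16)
R(T) = 6 + T² (R(T) = T² + 6 = 6 + T²)
√(R(-197) + y(18, r(-13, -1*1 - 1*6))) = √((6 + (-197)²) - 16) = √((6 + 38809) - 16) = √(38815 - 16) = √38799 = 9*√479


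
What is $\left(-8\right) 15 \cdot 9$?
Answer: $-1080$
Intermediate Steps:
$\left(-8\right) 15 \cdot 9 = \left(-120\right) 9 = -1080$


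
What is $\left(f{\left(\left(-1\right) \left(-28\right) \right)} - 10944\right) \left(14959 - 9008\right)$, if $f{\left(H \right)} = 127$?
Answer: $-64371967$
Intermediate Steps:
$\left(f{\left(\left(-1\right) \left(-28\right) \right)} - 10944\right) \left(14959 - 9008\right) = \left(127 - 10944\right) \left(14959 - 9008\right) = \left(-10817\right) 5951 = -64371967$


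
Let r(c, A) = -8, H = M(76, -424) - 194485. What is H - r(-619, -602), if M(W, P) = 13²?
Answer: -194308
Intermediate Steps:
M(W, P) = 169
H = -194316 (H = 169 - 194485 = -194316)
H - r(-619, -602) = -194316 - 1*(-8) = -194316 + 8 = -194308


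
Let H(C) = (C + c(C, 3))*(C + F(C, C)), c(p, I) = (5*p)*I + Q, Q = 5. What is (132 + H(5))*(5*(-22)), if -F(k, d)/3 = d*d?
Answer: 639980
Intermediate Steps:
c(p, I) = 5 + 5*I*p (c(p, I) = (5*p)*I + 5 = 5*I*p + 5 = 5 + 5*I*p)
F(k, d) = -3*d² (F(k, d) = -3*d*d = -3*d²)
H(C) = (5 + 16*C)*(C - 3*C²) (H(C) = (C + (5 + 5*3*C))*(C - 3*C²) = (C + (5 + 15*C))*(C - 3*C²) = (5 + 16*C)*(C - 3*C²))
(132 + H(5))*(5*(-22)) = (132 + 5*(5 + 5 - 48*5²))*(5*(-22)) = (132 + 5*(5 + 5 - 48*25))*(-110) = (132 + 5*(5 + 5 - 1200))*(-110) = (132 + 5*(-1190))*(-110) = (132 - 5950)*(-110) = -5818*(-110) = 639980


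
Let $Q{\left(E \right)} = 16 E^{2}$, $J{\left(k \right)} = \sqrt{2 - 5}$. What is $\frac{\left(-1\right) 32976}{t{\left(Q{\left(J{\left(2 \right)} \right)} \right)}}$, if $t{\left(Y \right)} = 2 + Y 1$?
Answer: $\frac{16488}{23} \approx 716.87$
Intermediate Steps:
$J{\left(k \right)} = i \sqrt{3}$ ($J{\left(k \right)} = \sqrt{-3} = i \sqrt{3}$)
$t{\left(Y \right)} = 2 + Y$
$\frac{\left(-1\right) 32976}{t{\left(Q{\left(J{\left(2 \right)} \right)} \right)}} = \frac{\left(-1\right) 32976}{2 + 16 \left(i \sqrt{3}\right)^{2}} = - \frac{32976}{2 + 16 \left(-3\right)} = - \frac{32976}{2 - 48} = - \frac{32976}{-46} = \left(-32976\right) \left(- \frac{1}{46}\right) = \frac{16488}{23}$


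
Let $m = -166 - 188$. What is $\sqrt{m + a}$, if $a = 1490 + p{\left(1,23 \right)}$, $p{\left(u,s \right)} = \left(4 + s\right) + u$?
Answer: $2 \sqrt{291} \approx 34.117$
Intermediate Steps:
$m = -354$ ($m = -166 - 188 = -354$)
$p{\left(u,s \right)} = 4 + s + u$
$a = 1518$ ($a = 1490 + \left(4 + 23 + 1\right) = 1490 + 28 = 1518$)
$\sqrt{m + a} = \sqrt{-354 + 1518} = \sqrt{1164} = 2 \sqrt{291}$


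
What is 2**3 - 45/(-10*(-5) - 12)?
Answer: 259/38 ≈ 6.8158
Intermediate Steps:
2**3 - 45/(-10*(-5) - 12) = 8 - 45/(50 - 12) = 8 - 45/38 = 259/38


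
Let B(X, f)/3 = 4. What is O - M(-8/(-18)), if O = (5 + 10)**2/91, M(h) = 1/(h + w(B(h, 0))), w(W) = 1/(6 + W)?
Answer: 43/91 ≈ 0.47253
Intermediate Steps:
B(X, f) = 12 (B(X, f) = 3*4 = 12)
M(h) = 1/(1/18 + h) (M(h) = 1/(h + 1/(6 + 12)) = 1/(h + 1/18) = 1/(1/18 + h))
O = 225/91 (O = 15**2*(1/91) = 225*(1/91) = 225/91 ≈ 2.4725)
O - M(-8/(-18)) = 225/91 - 18/(1 + 18*(-8/(-18))) = 225/91 - 18/(1 + 18*(-8*(-1/18))) = 225/91 - 18/(1 + 18*(4/9)) = 225/91 - 18/(1 + 8) = 225/91 - 18/9 = 225/91 - 1*2 = 225/91 - 2 = 43/91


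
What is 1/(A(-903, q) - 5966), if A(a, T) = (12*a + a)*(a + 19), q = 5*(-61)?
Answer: 1/10371310 ≈ 9.6420e-8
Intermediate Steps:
q = -305
A(a, T) = 13*a*(19 + a) (A(a, T) = (13*a)*(19 + a) = 13*a*(19 + a))
1/(A(-903, q) - 5966) = 1/(13*(-903)*(19 - 903) - 5966) = 1/(13*(-903)*(-884) - 5966) = 1/(10377276 - 5966) = 1/10371310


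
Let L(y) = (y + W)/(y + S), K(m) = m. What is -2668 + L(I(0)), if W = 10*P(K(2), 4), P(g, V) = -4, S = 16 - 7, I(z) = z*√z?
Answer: -24052/9 ≈ -2672.4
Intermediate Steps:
I(z) = z^(3/2)
S = 9
W = -40 (W = 10*(-4) = -40)
L(y) = (-40 + y)/(9 + y) (L(y) = (y - 40)/(y + 9) = (-40 + y)/(9 + y))
-2668 + L(I(0)) = -2668 + (-40 + 0^(3/2))/(9 + 0^(3/2)) = -2668 + (-40 + 0)/(9 + 0) = -2668 - 40/9 = -24052/9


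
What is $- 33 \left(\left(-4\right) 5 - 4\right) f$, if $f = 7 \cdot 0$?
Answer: $0$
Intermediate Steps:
$f = 0$
$- 33 \left(\left(-4\right) 5 - 4\right) f = - 33 \left(\left(-4\right) 5 - 4\right) 0 = - 33 \left(-20 - 4\right) 0 = - 33 \left(-24\right) 0 = - \left(-792\right) 0 = \left(-1\right) 0 = 0$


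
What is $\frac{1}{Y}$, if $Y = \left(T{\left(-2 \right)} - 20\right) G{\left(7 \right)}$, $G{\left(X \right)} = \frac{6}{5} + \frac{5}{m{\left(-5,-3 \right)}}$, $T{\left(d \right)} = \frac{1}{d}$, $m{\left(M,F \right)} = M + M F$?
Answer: $- \frac{20}{697} \approx -0.028694$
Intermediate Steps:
$m{\left(M,F \right)} = M + F M$
$G{\left(X \right)} = \frac{17}{10}$ ($G{\left(X \right)} = \frac{6}{5} + \frac{5}{\left(-5\right) \left(1 - 3\right)} = 6 \cdot \frac{1}{5} + \frac{5}{\left(-5\right) \left(-2\right)} = \frac{6}{5} + \frac{5}{10} = \frac{6}{5} + 5 \cdot \frac{1}{10} = \frac{6}{5} + \frac{1}{2} = \frac{17}{10}$)
$Y = - \frac{697}{20}$ ($Y = \left(\frac{1}{-2} - 20\right) \frac{17}{10} = \left(- \frac{1}{2} - 20\right) \frac{17}{10} = \left(- \frac{41}{2}\right) \frac{17}{10} = - \frac{697}{20} \approx -34.85$)
$\frac{1}{Y} = \frac{1}{- \frac{697}{20}} = - \frac{20}{697}$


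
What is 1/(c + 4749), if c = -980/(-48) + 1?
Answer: 12/57245 ≈ 0.00020963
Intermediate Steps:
c = 257/12 (c = -980*(-1)/48 + 1 = -49*(-5/12) + 1 = 245/12 + 1 = 257/12 ≈ 21.417)
1/(c + 4749) = 1/(257/12 + 4749) = 1/(57245/12) = 12/57245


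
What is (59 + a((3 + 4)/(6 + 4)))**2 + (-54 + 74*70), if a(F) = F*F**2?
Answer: 8647591649/1000000 ≈ 8647.6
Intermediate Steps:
a(F) = F**3
(59 + a((3 + 4)/(6 + 4)))**2 + (-54 + 74*70) = (59 + ((3 + 4)/(6 + 4))**3)**2 + (-54 + 74*70) = (59 + (7/10)**3)**2 + (-54 + 5180) = (59 + (7*(1/10))**3)**2 + 5126 = (59 + (7/10)**3)**2 + 5126 = (59 + 343/1000)**2 + 5126 = (59343/1000)**2 + 5126 = 3521591649/1000000 + 5126 = 8647591649/1000000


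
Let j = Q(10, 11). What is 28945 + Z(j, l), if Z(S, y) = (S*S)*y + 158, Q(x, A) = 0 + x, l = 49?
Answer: 34003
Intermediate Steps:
Q(x, A) = x
j = 10
Z(S, y) = 158 + y*S**2 (Z(S, y) = S**2*y + 158 = y*S**2 + 158 = 158 + y*S**2)
28945 + Z(j, l) = 28945 + (158 + 49*10**2) = 28945 + (158 + 49*100) = 28945 + (158 + 4900) = 28945 + 5058 = 34003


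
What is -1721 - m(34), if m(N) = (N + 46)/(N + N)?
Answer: -29277/17 ≈ -1722.2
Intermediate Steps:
m(N) = (46 + N)/(2*N) (m(N) = (46 + N)/((2*N)) = (46 + N)*(1/(2*N)) = (46 + N)/(2*N))
-1721 - m(34) = -1721 - (46 + 34)/(2*34) = -1721 - 80/(2*34) = -1721 - 1*20/17 = -1721 - 20/17 = -29277/17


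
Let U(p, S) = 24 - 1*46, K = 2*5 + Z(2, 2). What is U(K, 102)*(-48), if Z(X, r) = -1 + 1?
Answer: 1056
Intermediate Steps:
Z(X, r) = 0
K = 10 (K = 2*5 + 0 = 10 + 0 = 10)
U(p, S) = -22 (U(p, S) = 24 - 46 = -22)
U(K, 102)*(-48) = -22*(-48) = 1056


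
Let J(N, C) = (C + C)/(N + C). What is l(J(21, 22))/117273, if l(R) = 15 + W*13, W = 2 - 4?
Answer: -11/117273 ≈ -9.3798e-5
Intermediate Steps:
J(N, C) = 2*C/(C + N) (J(N, C) = (2*C)/(C + N) = 2*C/(C + N))
W = -2
l(R) = -11 (l(R) = 15 - 2*13 = 15 - 26 = -11)
l(J(21, 22))/117273 = -11/117273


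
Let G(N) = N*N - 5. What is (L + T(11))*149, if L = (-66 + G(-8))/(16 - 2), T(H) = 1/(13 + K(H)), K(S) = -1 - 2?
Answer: -298/5 ≈ -59.600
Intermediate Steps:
G(N) = -5 + N² (G(N) = N² - 5 = -5 + N²)
K(S) = -3
T(H) = ⅒ (T(H) = 1/(13 - 3) = 1/10 = ⅒)
L = -½ (L = (-66 + (-5 + (-8)²))/(16 - 2) = (-66 + (-5 + 64))/14 = (-66 + 59)*(1/14) = -7*1/14 = -½ ≈ -0.50000)
(L + T(11))*149 = (-½ + ⅒)*149 = -⅖*149 = -298/5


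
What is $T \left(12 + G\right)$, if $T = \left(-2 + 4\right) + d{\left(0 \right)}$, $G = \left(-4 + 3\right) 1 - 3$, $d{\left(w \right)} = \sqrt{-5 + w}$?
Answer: $16 + 8 i \sqrt{5} \approx 16.0 + 17.889 i$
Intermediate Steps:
$G = -4$ ($G = \left(-1\right) 1 - 3 = -1 - 3 = -4$)
$T = 2 + i \sqrt{5}$ ($T = \left(-2 + 4\right) + \sqrt{-5 + 0} = 2 + \sqrt{-5} = 2 + i \sqrt{5} \approx 2.0 + 2.2361 i$)
$T \left(12 + G\right) = \left(2 + i \sqrt{5}\right) \left(12 - 4\right) = \left(2 + i \sqrt{5}\right) 8 = 16 + 8 i \sqrt{5}$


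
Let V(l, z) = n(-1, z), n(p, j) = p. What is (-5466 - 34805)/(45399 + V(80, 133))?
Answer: -40271/45398 ≈ -0.88707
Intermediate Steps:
V(l, z) = -1
(-5466 - 34805)/(45399 + V(80, 133)) = (-5466 - 34805)/(45399 - 1) = -40271/45398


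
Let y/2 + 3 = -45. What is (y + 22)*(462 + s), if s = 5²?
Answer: -36038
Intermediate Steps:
y = -96 (y = -6 + 2*(-45) = -6 - 90 = -96)
s = 25
(y + 22)*(462 + s) = (-96 + 22)*(462 + 25) = -74*487 = -36038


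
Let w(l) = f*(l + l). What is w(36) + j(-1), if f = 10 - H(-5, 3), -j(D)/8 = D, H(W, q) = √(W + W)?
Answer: 728 - 72*I*√10 ≈ 728.0 - 227.68*I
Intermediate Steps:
H(W, q) = √2*√W (H(W, q) = √(2*W) = √2*√W)
j(D) = -8*D
f = 10 - I*√10 (f = 10 - √2*√(-5) = 10 - √2*I*√5 = 10 - I*√10 ≈ 10.0 - 3.1623*I)
w(l) = 2*l*(10 - I*√10) (w(l) = (10 - I*√10)*(l + l) = (10 - I*√10)*(2*l) = 2*l*(10 - I*√10))
w(36) + j(-1) = 2*36*(10 - I*√10) - 8*(-1) = (720 - 72*I*√10) + 8 = 728 - 72*I*√10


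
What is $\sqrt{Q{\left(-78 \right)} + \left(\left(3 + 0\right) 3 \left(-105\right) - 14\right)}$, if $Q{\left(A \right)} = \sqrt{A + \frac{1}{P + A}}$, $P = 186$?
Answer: $\frac{\sqrt{-34524 + 2 i \sqrt{25269}}}{6} \approx 0.14259 + 30.968 i$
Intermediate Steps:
$Q{\left(A \right)} = \sqrt{A + \frac{1}{186 + A}}$
$\sqrt{Q{\left(-78 \right)} + \left(\left(3 + 0\right) 3 \left(-105\right) - 14\right)} = \sqrt{\sqrt{\frac{1 - 78 \left(186 - 78\right)}{186 - 78}} + \left(\left(3 + 0\right) 3 \left(-105\right) - 14\right)} = \sqrt{\sqrt{\frac{1 - 8424}{108}} + \left(3 \cdot 3 \left(-105\right) - 14\right)} = \sqrt{\sqrt{\frac{1 - 8424}{108}} + \left(9 \left(-105\right) - 14\right)} = \sqrt{\sqrt{\frac{1}{108} \left(-8423\right)} - 959} = \sqrt{\sqrt{- \frac{8423}{108}} - 959} = \sqrt{\frac{i \sqrt{25269}}{18} - 959} = \sqrt{-959 + \frac{i \sqrt{25269}}{18}}$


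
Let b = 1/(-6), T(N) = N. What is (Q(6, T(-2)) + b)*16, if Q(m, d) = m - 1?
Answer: 232/3 ≈ 77.333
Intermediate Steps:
b = -⅙ ≈ -0.16667
Q(m, d) = -1 + m
(Q(6, T(-2)) + b)*16 = ((-1 + 6) - ⅙)*16 = (5 - ⅙)*16 = (29/6)*16 = 232/3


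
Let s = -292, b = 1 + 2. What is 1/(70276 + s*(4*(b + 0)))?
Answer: 1/66772 ≈ 1.4976e-5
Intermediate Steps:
b = 3
1/(70276 + s*(4*(b + 0))) = 1/(70276 - 1168*(3 + 0)) = 1/(70276 - 1168*3) = 1/(70276 - 292*12) = 1/(70276 - 3504) = 1/66772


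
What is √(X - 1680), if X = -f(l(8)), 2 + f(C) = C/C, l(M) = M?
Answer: I*√1679 ≈ 40.976*I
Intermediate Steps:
f(C) = -1 (f(C) = -2 + C/C = -2 + 1 = -1)
X = 1 (X = -1*(-1) = 1)
√(X - 1680) = √(1 - 1680) = √(-1679) = I*√1679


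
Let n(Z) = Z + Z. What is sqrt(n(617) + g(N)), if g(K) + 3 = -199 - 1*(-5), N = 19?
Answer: sqrt(1037) ≈ 32.203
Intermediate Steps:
n(Z) = 2*Z
g(K) = -197 (g(K) = -3 + (-199 - 1*(-5)) = -3 + (-199 + 5) = -3 - 194 = -197)
sqrt(n(617) + g(N)) = sqrt(2*617 - 197) = sqrt(1234 - 197) = sqrt(1037)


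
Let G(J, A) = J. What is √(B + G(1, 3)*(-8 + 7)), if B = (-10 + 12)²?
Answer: √3 ≈ 1.7320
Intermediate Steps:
B = 4 (B = 2² = 4)
√(B + G(1, 3)*(-8 + 7)) = √(4 + 1*(-8 + 7)) = √(4 + 1*(-1)) = √(4 - 1) = √3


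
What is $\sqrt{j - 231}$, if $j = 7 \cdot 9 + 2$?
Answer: $i \sqrt{166} \approx 12.884 i$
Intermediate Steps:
$j = 65$ ($j = 63 + 2 = 65$)
$\sqrt{j - 231} = \sqrt{65 - 231} = \sqrt{-166} = i \sqrt{166}$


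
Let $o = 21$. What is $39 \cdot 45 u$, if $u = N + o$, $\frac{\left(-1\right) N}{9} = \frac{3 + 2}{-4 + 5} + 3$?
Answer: $-89505$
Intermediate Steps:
$N = -72$ ($N = - 9 \left(\frac{3 + 2}{-4 + 5} + 3\right) = - 9 \left(\frac{5}{1} + 3\right) = - 9 \left(5 \cdot 1 + 3\right) = - 9 \left(5 + 3\right) = \left(-9\right) 8 = -72$)
$u = -51$ ($u = -72 + 21 = -51$)
$39 \cdot 45 u = 39 \cdot 45 \left(-51\right) = 1755 \left(-51\right) = -89505$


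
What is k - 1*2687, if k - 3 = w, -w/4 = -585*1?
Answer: -344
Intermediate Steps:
w = 2340 (w = -(-2340) = -4*(-585) = 2340)
k = 2343 (k = 3 + 2340 = 2343)
k - 1*2687 = 2343 - 1*2687 = 2343 - 2687 = -344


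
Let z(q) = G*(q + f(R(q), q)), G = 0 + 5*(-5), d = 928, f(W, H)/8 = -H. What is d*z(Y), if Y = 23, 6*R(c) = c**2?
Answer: 3735200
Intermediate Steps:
R(c) = c**2/6
f(W, H) = -8*H (f(W, H) = 8*(-H) = -8*H)
G = -25 (G = 0 - 25 = -25)
z(q) = 175*q (z(q) = -25*(q - 8*q) = -(-175)*q = 175*q)
d*z(Y) = 928*(175*23) = 928*4025 = 3735200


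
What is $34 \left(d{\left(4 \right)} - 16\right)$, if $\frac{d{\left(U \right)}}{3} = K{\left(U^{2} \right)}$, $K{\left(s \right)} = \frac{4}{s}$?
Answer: $- \frac{1037}{2} \approx -518.5$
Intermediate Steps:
$d{\left(U \right)} = \frac{12}{U^{2}}$ ($d{\left(U \right)} = 3 \frac{4}{U^{2}} = \frac{12}{U^{2}}$)
$34 \left(d{\left(4 \right)} - 16\right) = 34 \left(\frac{12}{16} - 16\right) = 34 \left(12 \cdot \frac{1}{16} - 16\right) = 34 \left(\frac{3}{4} - 16\right) = 34 \left(- \frac{61}{4}\right) = - \frac{1037}{2}$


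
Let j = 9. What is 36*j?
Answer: 324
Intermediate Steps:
36*j = 36*9 = 324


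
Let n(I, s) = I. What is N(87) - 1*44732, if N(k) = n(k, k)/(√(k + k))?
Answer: -44732 + √174/2 ≈ -44725.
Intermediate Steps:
N(k) = √2*√k/2 (N(k) = k/(√(k + k)) = k/(√(2*k)) = k/((√2*√k)) = k*(√2/(2*√k)) = √2*√k/2)
N(87) - 1*44732 = √2*√87/2 - 1*44732 = √174/2 - 44732 = -44732 + √174/2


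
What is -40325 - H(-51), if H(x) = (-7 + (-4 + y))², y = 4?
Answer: -40374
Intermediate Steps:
H(x) = 49 (H(x) = (-7 + (-4 + 4))² = (-7 + 0)² = (-7)² = 49)
-40325 - H(-51) = -40325 - 1*49 = -40325 - 49 = -40374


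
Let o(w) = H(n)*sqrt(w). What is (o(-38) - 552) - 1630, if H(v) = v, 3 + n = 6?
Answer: -2182 + 3*I*sqrt(38) ≈ -2182.0 + 18.493*I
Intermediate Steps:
n = 3 (n = -3 + 6 = 3)
o(w) = 3*sqrt(w)
(o(-38) - 552) - 1630 = (3*sqrt(-38) - 552) - 1630 = (3*(I*sqrt(38)) - 552) - 1630 = (3*I*sqrt(38) - 552) - 1630 = (-552 + 3*I*sqrt(38)) - 1630 = -2182 + 3*I*sqrt(38)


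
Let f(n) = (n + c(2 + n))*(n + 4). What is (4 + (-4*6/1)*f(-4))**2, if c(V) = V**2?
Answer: 16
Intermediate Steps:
f(n) = (4 + n)*(n + (2 + n)**2) (f(n) = (n + (2 + n)**2)*(n + 4) = (n + (2 + n)**2)*(4 + n) = (4 + n)*(n + (2 + n)**2))
(4 + (-4*6/1)*f(-4))**2 = (4 + (-4*6/1)*(16 + (-4)**3 + 9*(-4)**2 + 24*(-4)))**2 = (4 + (-24*1)*(16 - 64 + 9*16 - 96))**2 = (4 - 24*(16 - 64 + 144 - 96))**2 = (4 - 24*0)**2 = (4 + 0)**2 = 4**2 = 16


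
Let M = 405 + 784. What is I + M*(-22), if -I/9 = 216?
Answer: -28102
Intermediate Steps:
I = -1944 (I = -9*216 = -1944)
M = 1189
I + M*(-22) = -1944 + 1189*(-22) = -1944 - 26158 = -28102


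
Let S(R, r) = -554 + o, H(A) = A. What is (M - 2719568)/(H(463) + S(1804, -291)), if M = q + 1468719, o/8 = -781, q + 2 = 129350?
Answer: 1121501/6339 ≈ 176.92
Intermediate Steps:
q = 129348 (q = -2 + 129350 = 129348)
o = -6248 (o = 8*(-781) = -6248)
M = 1598067 (M = 129348 + 1468719 = 1598067)
S(R, r) = -6802 (S(R, r) = -554 - 6248 = -6802)
(M - 2719568)/(H(463) + S(1804, -291)) = (1598067 - 2719568)/(463 - 6802) = -1121501/(-6339) = -1121501*(-1/6339) = 1121501/6339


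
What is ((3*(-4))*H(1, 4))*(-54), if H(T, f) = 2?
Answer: 1296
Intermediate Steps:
((3*(-4))*H(1, 4))*(-54) = ((3*(-4))*2)*(-54) = -12*2*(-54) = -24*(-54) = 1296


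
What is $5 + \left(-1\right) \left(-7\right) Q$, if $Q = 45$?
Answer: $320$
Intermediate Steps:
$5 + \left(-1\right) \left(-7\right) Q = 5 + \left(-1\right) \left(-7\right) 45 = 5 + 7 \cdot 45 = 5 + 315 = 320$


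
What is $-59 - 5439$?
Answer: $-5498$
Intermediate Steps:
$-59 - 5439 = -5498$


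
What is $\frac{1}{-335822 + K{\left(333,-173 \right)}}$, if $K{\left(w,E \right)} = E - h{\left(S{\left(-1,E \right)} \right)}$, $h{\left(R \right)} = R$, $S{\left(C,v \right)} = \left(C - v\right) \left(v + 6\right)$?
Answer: $- \frac{1}{307271} \approx -3.2545 \cdot 10^{-6}$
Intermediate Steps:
$S{\left(C,v \right)} = \left(6 + v\right) \left(C - v\right)$ ($S{\left(C,v \right)} = \left(C - v\right) \left(6 + v\right) = \left(6 + v\right) \left(C - v\right)$)
$K{\left(w,E \right)} = 6 + E^{2} + 8 E$ ($K{\left(w,E \right)} = E - \left(- E^{2} - 6 E + 6 \left(-1\right) - E\right) = E - \left(- E^{2} - 6 E - 6 - E\right) = E - \left(-6 - E^{2} - 7 E\right) = E + \left(6 + E^{2} + 7 E\right) = 6 + E^{2} + 8 E$)
$\frac{1}{-335822 + K{\left(333,-173 \right)}} = \frac{1}{-335822 + \left(6 + \left(-173\right)^{2} + 8 \left(-173\right)\right)} = \frac{1}{-335822 + \left(6 + 29929 - 1384\right)} = \frac{1}{-335822 + 28551} = \frac{1}{-307271} = - \frac{1}{307271}$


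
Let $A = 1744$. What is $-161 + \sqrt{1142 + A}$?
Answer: $-161 + \sqrt{2886} \approx -107.28$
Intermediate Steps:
$-161 + \sqrt{1142 + A} = -161 + \sqrt{1142 + 1744} = -161 + \sqrt{2886}$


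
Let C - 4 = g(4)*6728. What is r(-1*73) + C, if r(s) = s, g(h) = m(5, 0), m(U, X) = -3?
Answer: -20253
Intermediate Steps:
g(h) = -3
C = -20180 (C = 4 - 3*6728 = 4 - 20184 = -20180)
r(-1*73) + C = -1*73 - 20180 = -73 - 20180 = -20253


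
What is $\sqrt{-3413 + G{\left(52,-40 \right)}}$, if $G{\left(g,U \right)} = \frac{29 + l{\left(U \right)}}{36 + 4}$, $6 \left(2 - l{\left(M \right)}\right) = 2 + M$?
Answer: $\frac{i \sqrt{767715}}{15} \approx 58.413 i$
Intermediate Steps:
$l{\left(M \right)} = \frac{5}{3} - \frac{M}{6}$ ($l{\left(M \right)} = 2 - \frac{2 + M}{6} = 2 - \left(\frac{1}{3} + \frac{M}{6}\right) = \frac{5}{3} - \frac{M}{6}$)
$G{\left(g,U \right)} = \frac{23}{30} - \frac{U}{240}$ ($G{\left(g,U \right)} = \frac{29 - \left(- \frac{5}{3} + \frac{U}{6}\right)}{36 + 4} = \frac{\frac{92}{3} - \frac{U}{6}}{40} = \left(\frac{92}{3} - \frac{U}{6}\right) \frac{1}{40} = \frac{23}{30} - \frac{U}{240}$)
$\sqrt{-3413 + G{\left(52,-40 \right)}} = \sqrt{-3413 + \left(\frac{23}{30} - - \frac{1}{6}\right)} = \sqrt{-3413 + \left(\frac{23}{30} + \frac{1}{6}\right)} = \sqrt{-3413 + \frac{14}{15}} = \sqrt{- \frac{51181}{15}} = \frac{i \sqrt{767715}}{15}$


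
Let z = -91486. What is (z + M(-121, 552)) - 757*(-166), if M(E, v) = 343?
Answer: 34519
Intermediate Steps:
(z + M(-121, 552)) - 757*(-166) = (-91486 + 343) - 757*(-166) = -91143 + 125662 = 34519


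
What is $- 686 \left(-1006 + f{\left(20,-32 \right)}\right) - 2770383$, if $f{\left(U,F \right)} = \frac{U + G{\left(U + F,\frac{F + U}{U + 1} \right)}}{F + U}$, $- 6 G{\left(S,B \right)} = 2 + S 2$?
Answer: $- \frac{37420453}{18} \approx -2.0789 \cdot 10^{6}$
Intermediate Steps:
$G{\left(S,B \right)} = - \frac{1}{3} - \frac{S}{3}$ ($G{\left(S,B \right)} = - \frac{2 + S 2}{6} = - \frac{2 + 2 S}{6} = - \frac{1}{3} - \frac{S}{3}$)
$f{\left(U,F \right)} = \frac{- \frac{1}{3} - \frac{F}{3} + \frac{2 U}{3}}{F + U}$ ($f{\left(U,F \right)} = \frac{U - \left(\frac{1}{3} + \frac{U + F}{3}\right)}{F + U} = \frac{U - \left(\frac{1}{3} + \frac{F + U}{3}\right)}{F + U} = \frac{U - \left(\frac{1}{3} + \frac{F}{3} + \frac{U}{3}\right)}{F + U} = \frac{- \frac{1}{3} - \frac{F}{3} + \frac{2 U}{3}}{F + U}$)
$- 686 \left(-1006 + f{\left(20,-32 \right)}\right) - 2770383 = - 686 \left(-1006 + \frac{-1 - -32 + 2 \cdot 20}{3 \left(-32 + 20\right)}\right) - 2770383 = - 686 \left(-1006 + \frac{-1 + 32 + 40}{3 \left(-12\right)}\right) - 2770383 = - 686 \left(-1006 + \frac{1}{3} \left(- \frac{1}{12}\right) 71\right) - 2770383 = - 686 \left(-1006 - \frac{71}{36}\right) - 2770383 = \left(-686\right) \left(- \frac{36287}{36}\right) - 2770383 = \frac{12446441}{18} - 2770383 = - \frac{37420453}{18}$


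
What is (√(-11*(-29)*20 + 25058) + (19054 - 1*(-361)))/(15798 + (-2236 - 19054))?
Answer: -19415/5492 - √31438/5492 ≈ -3.5674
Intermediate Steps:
(√(-11*(-29)*20 + 25058) + (19054 - 1*(-361)))/(15798 + (-2236 - 19054)) = (√(319*20 + 25058) + (19054 + 361))/(15798 - 21290) = (√(6380 + 25058) + 19415)/(-5492) = (√31438 + 19415)*(-1/5492) = (19415 + √31438)*(-1/5492) = -19415/5492 - √31438/5492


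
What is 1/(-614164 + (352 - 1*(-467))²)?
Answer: 1/56597 ≈ 1.7669e-5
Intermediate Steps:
1/(-614164 + (352 - 1*(-467))²) = 1/(-614164 + (352 + 467)²) = 1/(-614164 + 819²) = 1/(-614164 + 670761) = 1/56597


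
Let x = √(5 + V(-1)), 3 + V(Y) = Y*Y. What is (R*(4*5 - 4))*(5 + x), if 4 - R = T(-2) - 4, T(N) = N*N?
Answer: 320 + 64*√3 ≈ 430.85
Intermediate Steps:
V(Y) = -3 + Y² (V(Y) = -3 + Y*Y = -3 + Y²)
T(N) = N²
x = √3 (x = √(5 + (-3 + (-1)²)) = √(5 + (-3 + 1)) = √(5 - 2) = √3 ≈ 1.7320)
R = 4 (R = 4 - ((-2)² - 4) = 4 - (4 - 4) = 4 - 1*0 = 4 + 0 = 4)
(R*(4*5 - 4))*(5 + x) = (4*(4*5 - 4))*(5 + √3) = (4*(20 - 4))*(5 + √3) = (4*16)*(5 + √3) = 64*(5 + √3) = 320 + 64*√3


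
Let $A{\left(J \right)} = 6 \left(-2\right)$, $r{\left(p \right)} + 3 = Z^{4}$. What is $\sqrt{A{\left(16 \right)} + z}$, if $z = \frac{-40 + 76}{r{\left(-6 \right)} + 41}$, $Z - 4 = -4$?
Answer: $\frac{i \sqrt{3990}}{19} \approx 3.3246 i$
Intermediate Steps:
$Z = 0$ ($Z = 4 - 4 = 0$)
$r{\left(p \right)} = -3$ ($r{\left(p \right)} = -3 + 0^{4} = -3 + 0 = -3$)
$A{\left(J \right)} = -12$
$z = \frac{18}{19}$ ($z = \frac{-40 + 76}{-3 + 41} = \frac{36}{38} = 36 \cdot \frac{1}{38} = \frac{18}{19} \approx 0.94737$)
$\sqrt{A{\left(16 \right)} + z} = \sqrt{-12 + \frac{18}{19}} = \sqrt{- \frac{210}{19}} = \frac{i \sqrt{3990}}{19}$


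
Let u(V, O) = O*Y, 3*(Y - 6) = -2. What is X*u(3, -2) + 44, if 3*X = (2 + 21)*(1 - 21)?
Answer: 15116/9 ≈ 1679.6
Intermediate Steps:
Y = 16/3 (Y = 6 + (⅓)*(-2) = 6 - ⅔ = 16/3 ≈ 5.3333)
u(V, O) = 16*O/3 (u(V, O) = O*(16/3) = 16*O/3)
X = -460/3 (X = ((2 + 21)*(1 - 21))/3 = (23*(-20))/3 = (⅓)*(-460) = -460/3 ≈ -153.33)
X*u(3, -2) + 44 = -7360*(-2)/9 + 44 = -460/3*(-32/3) + 44 = 14720/9 + 44 = 15116/9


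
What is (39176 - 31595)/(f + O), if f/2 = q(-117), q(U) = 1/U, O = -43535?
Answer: -886977/5093597 ≈ -0.17414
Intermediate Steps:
f = -2/117 (f = 2/(-117) = 2*(-1/117) = -2/117 ≈ -0.017094)
(39176 - 31595)/(f + O) = (39176 - 31595)/(-2/117 - 43535) = 7581/(-5093597/117) = 7581*(-117/5093597) = -886977/5093597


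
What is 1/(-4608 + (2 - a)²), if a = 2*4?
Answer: -1/4572 ≈ -0.00021872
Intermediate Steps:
a = 8
1/(-4608 + (2 - a)²) = 1/(-4608 + (2 - 1*8)²) = 1/(-4608 + (2 - 8)²) = 1/(-4608 + (-6)²) = 1/(-4608 + 36) = 1/(-4572) = -1/4572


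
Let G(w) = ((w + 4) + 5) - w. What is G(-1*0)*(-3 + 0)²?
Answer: 81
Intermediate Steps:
G(w) = 9 (G(w) = ((4 + w) + 5) - w = (9 + w) - w = 9)
G(-1*0)*(-3 + 0)² = 9*(-3 + 0)² = 9*(-3)² = 9*9 = 81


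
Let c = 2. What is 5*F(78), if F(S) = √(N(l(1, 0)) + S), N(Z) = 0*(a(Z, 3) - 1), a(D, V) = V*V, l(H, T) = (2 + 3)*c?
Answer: 5*√78 ≈ 44.159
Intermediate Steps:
l(H, T) = 10 (l(H, T) = (2 + 3)*2 = 5*2 = 10)
a(D, V) = V²
N(Z) = 0 (N(Z) = 0*(3² - 1) = 0*(9 - 1) = 0*8 = 0)
F(S) = √S (F(S) = √(0 + S) = √S)
5*F(78) = 5*√78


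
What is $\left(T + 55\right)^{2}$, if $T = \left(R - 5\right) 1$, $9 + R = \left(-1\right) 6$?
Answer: $1225$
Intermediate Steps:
$R = -15$ ($R = -9 - 6 = -15$)
$T = -20$ ($T = \left(-15 - 5\right) 1 = \left(-20\right) 1 = -20$)
$\left(T + 55\right)^{2} = \left(-20 + 55\right)^{2} = 35^{2} = 1225$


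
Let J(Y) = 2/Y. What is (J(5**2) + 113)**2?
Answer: 7991929/625 ≈ 12787.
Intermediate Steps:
(J(5**2) + 113)**2 = (2/(5**2) + 113)**2 = (2/25 + 113)**2 = (2827/25)**2 = 7991929/625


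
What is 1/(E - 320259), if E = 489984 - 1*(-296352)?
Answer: 1/466077 ≈ 2.1456e-6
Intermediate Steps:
E = 786336 (E = 489984 + 296352 = 786336)
1/(E - 320259) = 1/(786336 - 320259) = 1/466077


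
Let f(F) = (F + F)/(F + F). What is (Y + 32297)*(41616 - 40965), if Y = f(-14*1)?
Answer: 21025998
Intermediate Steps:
f(F) = 1 (f(F) = (2*F)/((2*F)) = (2*F)*(1/(2*F)) = 1)
Y = 1
(Y + 32297)*(41616 - 40965) = (1 + 32297)*(41616 - 40965) = 32298*651 = 21025998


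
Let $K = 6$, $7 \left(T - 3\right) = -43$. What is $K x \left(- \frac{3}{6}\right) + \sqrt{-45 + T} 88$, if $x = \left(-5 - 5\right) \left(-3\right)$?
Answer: $-90 + \frac{88 i \sqrt{2359}}{7} \approx -90.0 + 610.59 i$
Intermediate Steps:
$T = - \frac{22}{7}$ ($T = 3 + \frac{1}{7} \left(-43\right) = 3 - \frac{43}{7} = - \frac{22}{7} \approx -3.1429$)
$x = 30$ ($x = \left(-10\right) \left(-3\right) = 30$)
$K x \left(- \frac{3}{6}\right) + \sqrt{-45 + T} 88 = 6 \cdot 30 \left(- \frac{3}{6}\right) + \sqrt{-45 - \frac{22}{7}} \cdot 88 = 180 \left(\left(-3\right) \frac{1}{6}\right) + \sqrt{- \frac{337}{7}} \cdot 88 = 180 \left(- \frac{1}{2}\right) + \frac{i \sqrt{2359}}{7} \cdot 88 = -90 + \frac{88 i \sqrt{2359}}{7}$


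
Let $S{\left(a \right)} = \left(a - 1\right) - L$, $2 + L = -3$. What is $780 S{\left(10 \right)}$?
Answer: $10920$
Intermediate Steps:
$L = -5$ ($L = -2 - 3 = -5$)
$S{\left(a \right)} = 4 + a$ ($S{\left(a \right)} = \left(a - 1\right) - -5 = \left(a - 1\right) + 5 = \left(-1 + a\right) + 5 = 4 + a$)
$780 S{\left(10 \right)} = 780 \left(4 + 10\right) = 780 \cdot 14 = 10920$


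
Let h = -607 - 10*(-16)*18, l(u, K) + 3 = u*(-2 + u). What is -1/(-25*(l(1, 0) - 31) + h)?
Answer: -1/3148 ≈ -0.00031766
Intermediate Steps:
l(u, K) = -3 + u*(-2 + u)
h = 2273 (h = -607 - (-160)*18 = -607 - 1*(-2880) = -607 + 2880 = 2273)
-1/(-25*(l(1, 0) - 31) + h) = -1/(-25*((-3 + 1**2 - 2*1) - 31) + 2273) = -1/(-25*((-3 + 1 - 2) - 31) + 2273) = -1/(-25*(-4 - 31) + 2273) = -1/(-25*(-35) + 2273) = -1/(875 + 2273) = -1/3148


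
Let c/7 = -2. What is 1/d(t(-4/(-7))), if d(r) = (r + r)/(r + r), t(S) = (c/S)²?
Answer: 1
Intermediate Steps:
c = -14 (c = 7*(-2) = -14)
t(S) = 196/S² (t(S) = (-14/S)² = 196/S²)
d(r) = 1 (d(r) = (2*r)/((2*r)) = (2*r)*(1/(2*r)) = 1)
1/d(t(-4/(-7))) = 1/1 = 1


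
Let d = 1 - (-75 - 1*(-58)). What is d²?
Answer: 324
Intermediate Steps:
d = 18 (d = 1 - (-75 + 58) = 1 - 1*(-17) = 1 + 17 = 18)
d² = 18² = 324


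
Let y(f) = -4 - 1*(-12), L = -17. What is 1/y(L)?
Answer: ⅛ ≈ 0.12500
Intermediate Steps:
y(f) = 8 (y(f) = -4 + 12 = 8)
1/y(L) = 1/8 = ⅛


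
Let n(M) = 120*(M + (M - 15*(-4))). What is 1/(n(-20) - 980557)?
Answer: -1/978157 ≈ -1.0223e-6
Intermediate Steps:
n(M) = 7200 + 240*M (n(M) = 120*(M + (M + 60)) = 120*(M + (60 + M)) = 120*(60 + 2*M) = 7200 + 240*M)
1/(n(-20) - 980557) = 1/((7200 + 240*(-20)) - 980557) = 1/((7200 - 4800) - 980557) = 1/(2400 - 980557) = 1/(-978157) = -1/978157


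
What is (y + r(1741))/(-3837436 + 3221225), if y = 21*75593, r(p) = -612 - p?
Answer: -1585100/616211 ≈ -2.5723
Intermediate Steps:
y = 1587453
(y + r(1741))/(-3837436 + 3221225) = (1587453 + (-612 - 1*1741))/(-3837436 + 3221225) = (1587453 + (-612 - 1741))/(-616211) = (1587453 - 2353)*(-1/616211) = 1585100*(-1/616211) = -1585100/616211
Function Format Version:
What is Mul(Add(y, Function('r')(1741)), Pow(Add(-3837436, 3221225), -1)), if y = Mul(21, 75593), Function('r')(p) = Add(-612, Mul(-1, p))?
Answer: Rational(-1585100, 616211) ≈ -2.5723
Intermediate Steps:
y = 1587453
Mul(Add(y, Function('r')(1741)), Pow(Add(-3837436, 3221225), -1)) = Mul(Add(1587453, Add(-612, Mul(-1, 1741))), Pow(Add(-3837436, 3221225), -1)) = Mul(Add(1587453, Add(-612, -1741)), Pow(-616211, -1)) = Mul(Add(1587453, -2353), Rational(-1, 616211)) = Mul(1585100, Rational(-1, 616211)) = Rational(-1585100, 616211)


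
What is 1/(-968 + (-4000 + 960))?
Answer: -1/4008 ≈ -0.00024950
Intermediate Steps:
1/(-968 + (-4000 + 960)) = 1/(-968 - 3040) = 1/(-4008) = -1/4008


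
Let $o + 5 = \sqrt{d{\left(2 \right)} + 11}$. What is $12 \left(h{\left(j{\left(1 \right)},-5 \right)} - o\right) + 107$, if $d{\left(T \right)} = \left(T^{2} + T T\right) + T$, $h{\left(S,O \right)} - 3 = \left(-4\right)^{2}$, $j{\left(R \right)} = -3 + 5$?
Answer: $395 - 12 \sqrt{21} \approx 340.01$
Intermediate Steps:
$j{\left(R \right)} = 2$
$h{\left(S,O \right)} = 19$ ($h{\left(S,O \right)} = 3 + \left(-4\right)^{2} = 3 + 16 = 19$)
$d{\left(T \right)} = T + 2 T^{2}$ ($d{\left(T \right)} = \left(T^{2} + T^{2}\right) + T = 2 T^{2} + T = T + 2 T^{2}$)
$o = -5 + \sqrt{21}$ ($o = -5 + \sqrt{2 \left(1 + 2 \cdot 2\right) + 11} = -5 + \sqrt{2 \left(1 + 4\right) + 11} = -5 + \sqrt{2 \cdot 5 + 11} = -5 + \sqrt{10 + 11} = -5 + \sqrt{21} \approx -0.41742$)
$12 \left(h{\left(j{\left(1 \right)},-5 \right)} - o\right) + 107 = 12 \left(19 - \left(-5 + \sqrt{21}\right)\right) + 107 = 12 \left(19 + \left(5 - \sqrt{21}\right)\right) + 107 = 12 \left(24 - \sqrt{21}\right) + 107 = \left(288 - 12 \sqrt{21}\right) + 107 = 395 - 12 \sqrt{21}$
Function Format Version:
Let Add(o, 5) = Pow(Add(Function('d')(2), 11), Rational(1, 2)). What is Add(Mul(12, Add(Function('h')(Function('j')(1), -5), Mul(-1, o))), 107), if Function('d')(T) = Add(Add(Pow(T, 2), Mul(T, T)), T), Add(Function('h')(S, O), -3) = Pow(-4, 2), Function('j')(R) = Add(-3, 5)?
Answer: Add(395, Mul(-12, Pow(21, Rational(1, 2)))) ≈ 340.01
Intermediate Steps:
Function('j')(R) = 2
Function('h')(S, O) = 19 (Function('h')(S, O) = Add(3, Pow(-4, 2)) = Add(3, 16) = 19)
Function('d')(T) = Add(T, Mul(2, Pow(T, 2))) (Function('d')(T) = Add(Add(Pow(T, 2), Pow(T, 2)), T) = Add(Mul(2, Pow(T, 2)), T) = Add(T, Mul(2, Pow(T, 2))))
o = Add(-5, Pow(21, Rational(1, 2))) (o = Add(-5, Pow(Add(Mul(2, Add(1, Mul(2, 2))), 11), Rational(1, 2))) = Add(-5, Pow(Add(Mul(2, Add(1, 4)), 11), Rational(1, 2))) = Add(-5, Pow(Add(Mul(2, 5), 11), Rational(1, 2))) = Add(-5, Pow(Add(10, 11), Rational(1, 2))) = Add(-5, Pow(21, Rational(1, 2))) ≈ -0.41742)
Add(Mul(12, Add(Function('h')(Function('j')(1), -5), Mul(-1, o))), 107) = Add(Mul(12, Add(19, Mul(-1, Add(-5, Pow(21, Rational(1, 2)))))), 107) = Add(Mul(12, Add(19, Add(5, Mul(-1, Pow(21, Rational(1, 2)))))), 107) = Add(Mul(12, Add(24, Mul(-1, Pow(21, Rational(1, 2))))), 107) = Add(Add(288, Mul(-12, Pow(21, Rational(1, 2)))), 107) = Add(395, Mul(-12, Pow(21, Rational(1, 2))))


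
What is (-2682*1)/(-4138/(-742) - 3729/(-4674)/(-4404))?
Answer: -6827275791504/14195841655 ≈ -480.94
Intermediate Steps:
(-2682*1)/(-4138/(-742) - 3729/(-4674)/(-4404)) = -2682/(-4138*(-1/742) - 3729*(-1/4674)*(-1/4404)) = -2682/(2069/371 + (1243/1558)*(-1/4404)) = -2682/(2069/371 - 1243/6861432) = -2682/14195841655/2545591272 = -2682*2545591272/14195841655 = -6827275791504/14195841655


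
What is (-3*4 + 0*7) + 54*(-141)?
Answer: -7626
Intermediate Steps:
(-3*4 + 0*7) + 54*(-141) = (-12 + 0) - 7614 = -12 - 7614 = -7626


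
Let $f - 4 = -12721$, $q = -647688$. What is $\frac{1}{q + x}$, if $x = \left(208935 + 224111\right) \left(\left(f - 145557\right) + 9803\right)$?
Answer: $- \frac{1}{64295420354} \approx -1.5553 \cdot 10^{-11}$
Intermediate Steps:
$f = -12717$ ($f = 4 - 12721 = -12717$)
$x = -64294772666$ ($x = \left(208935 + 224111\right) \left(\left(-12717 - 145557\right) + 9803\right) = 433046 \left(-158274 + 9803\right) = 433046 \left(-148471\right) = -64294772666$)
$\frac{1}{q + x} = \frac{1}{-647688 - 64294772666} = \frac{1}{-64295420354} = - \frac{1}{64295420354}$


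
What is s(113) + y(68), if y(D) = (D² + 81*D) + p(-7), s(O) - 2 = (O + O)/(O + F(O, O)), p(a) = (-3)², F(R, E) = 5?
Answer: 598550/59 ≈ 10145.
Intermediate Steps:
p(a) = 9
s(O) = 2 + 2*O/(5 + O) (s(O) = 2 + (O + O)/(O + 5) = 2 + (2*O)/(5 + O) = 2 + 2*O/(5 + O))
y(D) = 9 + D² + 81*D (y(D) = (D² + 81*D) + 9 = 9 + D² + 81*D)
s(113) + y(68) = 2*(5 + 2*113)/(5 + 113) + (9 + 68² + 81*68) = 2*(5 + 226)/118 + (9 + 4624 + 5508) = 2*(1/118)*231 + 10141 = 231/59 + 10141 = 598550/59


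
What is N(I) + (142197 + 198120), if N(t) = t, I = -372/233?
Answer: 79293489/233 ≈ 3.4032e+5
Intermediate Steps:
I = -372/233 (I = -372*1/233 = -372/233 ≈ -1.5966)
N(I) + (142197 + 198120) = -372/233 + (142197 + 198120) = -372/233 + 340317 = 79293489/233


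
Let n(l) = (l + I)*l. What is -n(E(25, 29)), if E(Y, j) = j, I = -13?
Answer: -464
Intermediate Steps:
n(l) = l*(-13 + l) (n(l) = (l - 13)*l = (-13 + l)*l = l*(-13 + l))
-n(E(25, 29)) = -29*(-13 + 29) = -29*16 = -1*464 = -464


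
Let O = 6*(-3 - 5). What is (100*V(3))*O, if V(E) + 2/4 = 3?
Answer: -12000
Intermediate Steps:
V(E) = 5/2 (V(E) = -½ + 3 = 5/2)
O = -48 (O = 6*(-8) = -48)
(100*V(3))*O = (100*(5/2))*(-48) = 250*(-48) = -12000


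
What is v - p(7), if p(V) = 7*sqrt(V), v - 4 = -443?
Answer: -439 - 7*sqrt(7) ≈ -457.52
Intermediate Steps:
v = -439 (v = 4 - 443 = -439)
v - p(7) = -439 - 7*sqrt(7)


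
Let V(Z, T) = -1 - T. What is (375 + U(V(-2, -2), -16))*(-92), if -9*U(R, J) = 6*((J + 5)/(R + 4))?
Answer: -519524/15 ≈ -34635.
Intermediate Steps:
U(R, J) = -2*(5 + J)/(3*(4 + R)) (U(R, J) = -2*(J + 5)/(R + 4)/3 = -2*(5 + J)/(4 + R)/3 = -2*(5 + J)/(3*(4 + R)))
(375 + U(V(-2, -2), -16))*(-92) = (375 + 2*(-5 - 1*(-16))/(3*(4 + (-1 - 1*(-2)))))*(-92) = (375 + 2*(-5 + 16)/(3*(4 + (-1 + 2))))*(-92) = (375 + (⅔)*11/(4 + 1))*(-92) = (375 + (⅔)*11/5)*(-92) = (375 + (⅔)*(⅕)*11)*(-92) = (375 + 22/15)*(-92) = (5647/15)*(-92) = -519524/15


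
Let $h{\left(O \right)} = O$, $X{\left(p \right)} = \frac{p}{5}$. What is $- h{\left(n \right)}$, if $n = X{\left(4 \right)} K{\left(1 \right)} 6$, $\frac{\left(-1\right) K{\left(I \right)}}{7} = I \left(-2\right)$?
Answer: $- \frac{336}{5} \approx -67.2$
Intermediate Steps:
$X{\left(p \right)} = \frac{p}{5}$ ($X{\left(p \right)} = p \frac{1}{5} = \frac{p}{5}$)
$K{\left(I \right)} = 14 I$ ($K{\left(I \right)} = - 7 I \left(-2\right) = - 7 \left(- 2 I\right) = 14 I$)
$n = \frac{336}{5}$ ($n = \frac{1}{5} \cdot 4 \cdot 14 \cdot 1 \cdot 6 = \frac{4}{5} \cdot 14 \cdot 6 = \frac{56}{5} \cdot 6 = \frac{336}{5} \approx 67.2$)
$- h{\left(n \right)} = \left(-1\right) \frac{336}{5} = - \frac{336}{5}$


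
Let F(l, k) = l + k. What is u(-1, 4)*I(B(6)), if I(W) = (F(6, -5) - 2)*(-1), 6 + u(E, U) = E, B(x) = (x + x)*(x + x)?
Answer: -7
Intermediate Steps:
F(l, k) = k + l
B(x) = 4*x**2 (B(x) = (2*x)*(2*x) = 4*x**2)
u(E, U) = -6 + E
I(W) = 1 (I(W) = ((-5 + 6) - 2)*(-1) = (1 - 2)*(-1) = -1*(-1) = 1)
u(-1, 4)*I(B(6)) = (-6 - 1)*1 = -7*1 = -7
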